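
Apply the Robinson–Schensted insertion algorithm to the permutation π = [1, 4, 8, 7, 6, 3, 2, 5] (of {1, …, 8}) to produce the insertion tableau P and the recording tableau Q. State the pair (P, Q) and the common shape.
P = [1, 2, 5] / [3, 6] / [4] / [7] / [8];  Q = [1, 2, 3] / [4, 8] / [5] / [6] / [7];  common shape = (3, 2, 1, 1, 1)

Row-insert the values π_1, π_2, … into P one at a time, bumping the leftmost entry strictly greater than the inserted value down to the next row. The recording tableau Q records, in position (i, j), the step at which that cell was added to P.
  Insert 1 (step 1): P = [1];  Q = [1]
  Insert 4 (step 2): P = [1, 4];  Q = [1, 2]
  Insert 8 (step 3): P = [1, 4, 8];  Q = [1, 2, 3]
  Insert 7 (step 4): P = [1, 4, 7] / [8];  Q = [1, 2, 3] / [4]
  Insert 6 (step 5): P = [1, 4, 6] / [7] / [8];  Q = [1, 2, 3] / [4] / [5]
  Insert 3 (step 6): P = [1, 3, 6] / [4] / [7] / [8];  Q = [1, 2, 3] / [4] / [5] / [6]
  Insert 2 (step 7): P = [1, 2, 6] / [3] / [4] / [7] / [8];  Q = [1, 2, 3] / [4] / [5] / [6] / [7]
  Insert 5 (step 8): P = [1, 2, 5] / [3, 6] / [4] / [7] / [8];  Q = [1, 2, 3] / [4, 8] / [5] / [6] / [7]
Final shape: (3, 2, 1, 1, 1).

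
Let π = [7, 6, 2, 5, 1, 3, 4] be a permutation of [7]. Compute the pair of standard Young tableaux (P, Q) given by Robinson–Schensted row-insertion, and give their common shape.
P = [1, 3, 4] / [2, 5] / [6] / [7];  Q = [1, 4, 7] / [2, 6] / [3] / [5];  common shape = (3, 2, 1, 1)

Row-insert the values π_1, π_2, … into P one at a time, bumping the leftmost entry strictly greater than the inserted value down to the next row. The recording tableau Q records, in position (i, j), the step at which that cell was added to P.
  Insert 7 (step 1): P = [7];  Q = [1]
  Insert 6 (step 2): P = [6] / [7];  Q = [1] / [2]
  Insert 2 (step 3): P = [2] / [6] / [7];  Q = [1] / [2] / [3]
  Insert 5 (step 4): P = [2, 5] / [6] / [7];  Q = [1, 4] / [2] / [3]
  Insert 1 (step 5): P = [1, 5] / [2] / [6] / [7];  Q = [1, 4] / [2] / [3] / [5]
  Insert 3 (step 6): P = [1, 3] / [2, 5] / [6] / [7];  Q = [1, 4] / [2, 6] / [3] / [5]
  Insert 4 (step 7): P = [1, 3, 4] / [2, 5] / [6] / [7];  Q = [1, 4, 7] / [2, 6] / [3] / [5]
Final shape: (3, 2, 1, 1).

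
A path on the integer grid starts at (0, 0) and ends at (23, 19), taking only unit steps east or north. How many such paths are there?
Number of paths = 446775310800

A monotone lattice path from (0, 0) to (23, 19) consists of 23 east steps and 19 north steps in some order, so it is determined by which 23 of the 42 steps are east. The count is C(42, 23) = 446775310800.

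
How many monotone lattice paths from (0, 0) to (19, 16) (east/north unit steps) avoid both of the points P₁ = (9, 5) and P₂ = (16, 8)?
Number of paths = 3272078403

Inclusion–exclusion. Total paths: C(35, 19) = 4059928950. Through P₁: C(14, 9)·C(21, 10) = 706137432. Through P₂: C(24, 16)·C(11, 3) = 121352715. Since P₁ is strictly southwest of P₂, a monotone path through both must visit P₁ then P₂; paths through both = C(14, 9)·C(10, 7)·C(11, 3) = 39639600. Avoid both = 4059928950 − 706137432 − 121352715 + 39639600 = 3272078403.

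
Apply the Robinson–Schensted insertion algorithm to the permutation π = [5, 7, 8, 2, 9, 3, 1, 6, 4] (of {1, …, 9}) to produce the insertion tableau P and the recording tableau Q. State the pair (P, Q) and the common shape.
P = [1, 3, 4, 9] / [2, 6, 8] / [5, 7];  Q = [1, 2, 3, 5] / [4, 6, 8] / [7, 9];  common shape = (4, 3, 2)

Row-insert the values π_1, π_2, … into P one at a time, bumping the leftmost entry strictly greater than the inserted value down to the next row. The recording tableau Q records, in position (i, j), the step at which that cell was added to P.
  Insert 5 (step 1): P = [5];  Q = [1]
  Insert 7 (step 2): P = [5, 7];  Q = [1, 2]
  Insert 8 (step 3): P = [5, 7, 8];  Q = [1, 2, 3]
  Insert 2 (step 4): P = [2, 7, 8] / [5];  Q = [1, 2, 3] / [4]
  Insert 9 (step 5): P = [2, 7, 8, 9] / [5];  Q = [1, 2, 3, 5] / [4]
  Insert 3 (step 6): P = [2, 3, 8, 9] / [5, 7];  Q = [1, 2, 3, 5] / [4, 6]
  Insert 1 (step 7): P = [1, 3, 8, 9] / [2, 7] / [5];  Q = [1, 2, 3, 5] / [4, 6] / [7]
  Insert 6 (step 8): P = [1, 3, 6, 9] / [2, 7, 8] / [5];  Q = [1, 2, 3, 5] / [4, 6, 8] / [7]
  Insert 4 (step 9): P = [1, 3, 4, 9] / [2, 6, 8] / [5, 7];  Q = [1, 2, 3, 5] / [4, 6, 8] / [7, 9]
Final shape: (4, 3, 2).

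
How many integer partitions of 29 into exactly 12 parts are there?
p(29, 12 parts) = 285

Partitions of n into exactly k parts are in bijection with partitions of n − k into at most k parts (subtract 1 from each part). So p(29, exactly 12) = p(17, parts ≤ 12). Computing via the recurrence p(m, j) = p(m, j−1) + p(m−j, j) gives 285.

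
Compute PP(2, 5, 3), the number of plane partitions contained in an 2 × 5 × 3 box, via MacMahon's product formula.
PP(2, 5, 3) = 1176

Evaluate the triple product over i = 1..2, j = 1..5, k = 1..3. The factors are (2/1) · (3/2) · (4/3) · (3/2) · (4/3) · (5/4) · (4/3) · (5/4) · … (30 factors total). The numerators and denominators telescope so the product is an integer; carrying out the multiplication exactly gives PP(2, 5, 3) = 1176.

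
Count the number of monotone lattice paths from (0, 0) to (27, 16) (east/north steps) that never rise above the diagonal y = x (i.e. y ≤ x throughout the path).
Number of paths = 113649492522

By the reflection principle (André's argument), the number of monotone paths to (27, 16) with n ≤ m that never go above y = x is C(43, 27) − C(43, 28) = 265182149218 − 151532656696 = 113649492522.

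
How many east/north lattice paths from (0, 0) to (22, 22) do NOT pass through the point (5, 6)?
Number of paths = 1565035926900

Total paths from (0, 0) to (22, 22): C(44, 22) = 2104098963720. Paths through (5, 6): (paths (0, 0) → (5, 6)) × (paths (5, 6) → (22, 22)) = C(11, 5) · C(33, 17) = 462 · 1166803110 = 539063036820. Avoidance count = 2104098963720 − 539063036820 = 1565035926900.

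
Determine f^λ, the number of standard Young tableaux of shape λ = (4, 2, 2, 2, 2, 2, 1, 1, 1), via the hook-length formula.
# SYT of shape (4, 2, 2, 2, 2, 2, 1, 1, 1) = 170170

Hook-length formula: f^λ = n! / Π hook(c), product over all cells c of the Young diagram. For λ = (4, 2, 2, 2, 2, 2, 1, 1, 1), n = 17 boxes. Hook lengths by row (left-to-right, top-to-bottom): [12, 8, 2, 1]; [9, 5]; [8, 4]; [7, 3]; [6, 2]; [5, 1]; [3]; [2]; [1]. Product of hooks = 2090188800. So f^λ = 17! / 2090188800 = 355687428096000 / 2090188800 = 170170.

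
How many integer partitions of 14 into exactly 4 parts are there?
p(14, 4 parts) = 23

Partitions of n into exactly k parts ↔ partitions of n − k into at most k parts (subtract 1 from each part). For n = 14, k = 4, the partitions are: 11+1+1+1, 10+2+1+1, 9+3+1+1, 9+2+2+1, 8+4+1+1, 8+3+2+1, 8+2+2+2, 7+5+1+1, 7+4+2+1, 7+3+3+1, 7+3+2+2, 6+6+1+1, 6+5+2+1, 6+4+3+1, 6+4+2+2, 6+3+3+2, 5+5+3+1, 5+5+2+2, 5+4+4+1, 5+4+3+2, 5+3+3+3, 4+4+4+2, 4+4+3+3. Count = 23.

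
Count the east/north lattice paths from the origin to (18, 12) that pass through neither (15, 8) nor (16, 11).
Number of paths = 36102318

Inclusion–exclusion. Total paths: C(30, 18) = 86493225. Through P₁: C(23, 15)·C(7, 3) = 17160990. Through P₂: C(27, 16)·C(3, 2) = 39113685. Since P₁ is strictly southwest of P₂, a monotone path through both must visit P₁ then P₂; paths through both = C(23, 15)·C(4, 1)·C(3, 2) = 5883768. Avoid both = 86493225 − 17160990 − 39113685 + 5883768 = 36102318.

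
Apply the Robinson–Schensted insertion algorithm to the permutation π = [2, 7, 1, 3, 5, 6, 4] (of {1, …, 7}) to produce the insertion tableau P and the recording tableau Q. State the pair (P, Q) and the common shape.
P = [1, 3, 4, 6] / [2, 5] / [7];  Q = [1, 2, 5, 6] / [3, 4] / [7];  common shape = (4, 2, 1)

Row-insert the values π_1, π_2, … into P one at a time, bumping the leftmost entry strictly greater than the inserted value down to the next row. The recording tableau Q records, in position (i, j), the step at which that cell was added to P.
  Insert 2 (step 1): P = [2];  Q = [1]
  Insert 7 (step 2): P = [2, 7];  Q = [1, 2]
  Insert 1 (step 3): P = [1, 7] / [2];  Q = [1, 2] / [3]
  Insert 3 (step 4): P = [1, 3] / [2, 7];  Q = [1, 2] / [3, 4]
  Insert 5 (step 5): P = [1, 3, 5] / [2, 7];  Q = [1, 2, 5] / [3, 4]
  Insert 6 (step 6): P = [1, 3, 5, 6] / [2, 7];  Q = [1, 2, 5, 6] / [3, 4]
  Insert 4 (step 7): P = [1, 3, 4, 6] / [2, 5] / [7];  Q = [1, 2, 5, 6] / [3, 4] / [7]
Final shape: (4, 2, 1).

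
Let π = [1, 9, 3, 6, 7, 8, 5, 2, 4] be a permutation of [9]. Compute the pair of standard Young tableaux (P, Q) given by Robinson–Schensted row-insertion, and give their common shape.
P = [1, 2, 4, 7, 8] / [3, 5] / [6] / [9];  Q = [1, 2, 4, 5, 6] / [3, 9] / [7] / [8];  common shape = (5, 2, 1, 1)

Row-insert the values π_1, π_2, … into P one at a time, bumping the leftmost entry strictly greater than the inserted value down to the next row. The recording tableau Q records, in position (i, j), the step at which that cell was added to P.
  Insert 1 (step 1): P = [1];  Q = [1]
  Insert 9 (step 2): P = [1, 9];  Q = [1, 2]
  Insert 3 (step 3): P = [1, 3] / [9];  Q = [1, 2] / [3]
  Insert 6 (step 4): P = [1, 3, 6] / [9];  Q = [1, 2, 4] / [3]
  Insert 7 (step 5): P = [1, 3, 6, 7] / [9];  Q = [1, 2, 4, 5] / [3]
  Insert 8 (step 6): P = [1, 3, 6, 7, 8] / [9];  Q = [1, 2, 4, 5, 6] / [3]
  Insert 5 (step 7): P = [1, 3, 5, 7, 8] / [6] / [9];  Q = [1, 2, 4, 5, 6] / [3] / [7]
  Insert 2 (step 8): P = [1, 2, 5, 7, 8] / [3] / [6] / [9];  Q = [1, 2, 4, 5, 6] / [3] / [7] / [8]
  Insert 4 (step 9): P = [1, 2, 4, 7, 8] / [3, 5] / [6] / [9];  Q = [1, 2, 4, 5, 6] / [3, 9] / [7] / [8]
Final shape: (5, 2, 1, 1).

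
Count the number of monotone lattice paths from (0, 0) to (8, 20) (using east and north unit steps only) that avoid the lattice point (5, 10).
Number of paths = 2249247

Total paths from (0, 0) to (8, 20): C(28, 8) = 3108105. Paths through (5, 10): (paths (0, 0) → (5, 10)) × (paths (5, 10) → (8, 20)) = C(15, 5) · C(13, 3) = 3003 · 286 = 858858. Avoidance count = 3108105 − 858858 = 2249247.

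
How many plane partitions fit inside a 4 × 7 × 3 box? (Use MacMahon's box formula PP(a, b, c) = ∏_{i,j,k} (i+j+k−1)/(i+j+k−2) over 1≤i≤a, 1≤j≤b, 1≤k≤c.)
PP(4, 7, 3) = 1557270

Evaluate the triple product over i = 1..4, j = 1..7, k = 1..3. The factors are (2/1) · (3/2) · (4/3) · (3/2) · (4/3) · (5/4) · (4/3) · (5/4) · … (84 factors total). The numerators and denominators telescope so the product is an integer; carrying out the multiplication exactly gives PP(4, 7, 3) = 1557270.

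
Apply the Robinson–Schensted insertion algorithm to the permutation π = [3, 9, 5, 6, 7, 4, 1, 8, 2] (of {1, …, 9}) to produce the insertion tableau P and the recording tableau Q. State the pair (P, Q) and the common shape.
P = [1, 2, 6, 7, 8] / [3, 4] / [5] / [9];  Q = [1, 2, 4, 5, 8] / [3, 9] / [6] / [7];  common shape = (5, 2, 1, 1)

Row-insert the values π_1, π_2, … into P one at a time, bumping the leftmost entry strictly greater than the inserted value down to the next row. The recording tableau Q records, in position (i, j), the step at which that cell was added to P.
  Insert 3 (step 1): P = [3];  Q = [1]
  Insert 9 (step 2): P = [3, 9];  Q = [1, 2]
  Insert 5 (step 3): P = [3, 5] / [9];  Q = [1, 2] / [3]
  Insert 6 (step 4): P = [3, 5, 6] / [9];  Q = [1, 2, 4] / [3]
  Insert 7 (step 5): P = [3, 5, 6, 7] / [9];  Q = [1, 2, 4, 5] / [3]
  Insert 4 (step 6): P = [3, 4, 6, 7] / [5] / [9];  Q = [1, 2, 4, 5] / [3] / [6]
  Insert 1 (step 7): P = [1, 4, 6, 7] / [3] / [5] / [9];  Q = [1, 2, 4, 5] / [3] / [6] / [7]
  Insert 8 (step 8): P = [1, 4, 6, 7, 8] / [3] / [5] / [9];  Q = [1, 2, 4, 5, 8] / [3] / [6] / [7]
  Insert 2 (step 9): P = [1, 2, 6, 7, 8] / [3, 4] / [5] / [9];  Q = [1, 2, 4, 5, 8] / [3, 9] / [6] / [7]
Final shape: (5, 2, 1, 1).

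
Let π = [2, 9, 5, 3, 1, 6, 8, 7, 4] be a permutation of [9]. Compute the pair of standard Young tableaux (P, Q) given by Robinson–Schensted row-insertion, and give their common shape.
P = [1, 3, 4, 7] / [2, 6] / [5, 8] / [9];  Q = [1, 2, 6, 7] / [3, 8] / [4, 9] / [5];  common shape = (4, 2, 2, 1)

Row-insert the values π_1, π_2, … into P one at a time, bumping the leftmost entry strictly greater than the inserted value down to the next row. The recording tableau Q records, in position (i, j), the step at which that cell was added to P.
  Insert 2 (step 1): P = [2];  Q = [1]
  Insert 9 (step 2): P = [2, 9];  Q = [1, 2]
  Insert 5 (step 3): P = [2, 5] / [9];  Q = [1, 2] / [3]
  Insert 3 (step 4): P = [2, 3] / [5] / [9];  Q = [1, 2] / [3] / [4]
  Insert 1 (step 5): P = [1, 3] / [2] / [5] / [9];  Q = [1, 2] / [3] / [4] / [5]
  Insert 6 (step 6): P = [1, 3, 6] / [2] / [5] / [9];  Q = [1, 2, 6] / [3] / [4] / [5]
  Insert 8 (step 7): P = [1, 3, 6, 8] / [2] / [5] / [9];  Q = [1, 2, 6, 7] / [3] / [4] / [5]
  Insert 7 (step 8): P = [1, 3, 6, 7] / [2, 8] / [5] / [9];  Q = [1, 2, 6, 7] / [3, 8] / [4] / [5]
  Insert 4 (step 9): P = [1, 3, 4, 7] / [2, 6] / [5, 8] / [9];  Q = [1, 2, 6, 7] / [3, 8] / [4, 9] / [5]
Final shape: (4, 2, 2, 1).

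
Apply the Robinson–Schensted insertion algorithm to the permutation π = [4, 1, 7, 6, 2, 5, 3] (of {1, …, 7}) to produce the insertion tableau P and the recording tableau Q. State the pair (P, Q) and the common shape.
P = [1, 2, 3] / [4, 5] / [6] / [7];  Q = [1, 3, 6] / [2, 4] / [5] / [7];  common shape = (3, 2, 1, 1)

Row-insert the values π_1, π_2, … into P one at a time, bumping the leftmost entry strictly greater than the inserted value down to the next row. The recording tableau Q records, in position (i, j), the step at which that cell was added to P.
  Insert 4 (step 1): P = [4];  Q = [1]
  Insert 1 (step 2): P = [1] / [4];  Q = [1] / [2]
  Insert 7 (step 3): P = [1, 7] / [4];  Q = [1, 3] / [2]
  Insert 6 (step 4): P = [1, 6] / [4, 7];  Q = [1, 3] / [2, 4]
  Insert 2 (step 5): P = [1, 2] / [4, 6] / [7];  Q = [1, 3] / [2, 4] / [5]
  Insert 5 (step 6): P = [1, 2, 5] / [4, 6] / [7];  Q = [1, 3, 6] / [2, 4] / [5]
  Insert 3 (step 7): P = [1, 2, 3] / [4, 5] / [6] / [7];  Q = [1, 3, 6] / [2, 4] / [5] / [7]
Final shape: (3, 2, 1, 1).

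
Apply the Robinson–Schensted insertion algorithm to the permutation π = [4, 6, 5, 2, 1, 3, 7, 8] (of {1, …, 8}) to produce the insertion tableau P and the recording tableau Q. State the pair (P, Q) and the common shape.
P = [1, 3, 7, 8] / [2, 5] / [4] / [6];  Q = [1, 2, 7, 8] / [3, 6] / [4] / [5];  common shape = (4, 2, 1, 1)

Row-insert the values π_1, π_2, … into P one at a time, bumping the leftmost entry strictly greater than the inserted value down to the next row. The recording tableau Q records, in position (i, j), the step at which that cell was added to P.
  Insert 4 (step 1): P = [4];  Q = [1]
  Insert 6 (step 2): P = [4, 6];  Q = [1, 2]
  Insert 5 (step 3): P = [4, 5] / [6];  Q = [1, 2] / [3]
  Insert 2 (step 4): P = [2, 5] / [4] / [6];  Q = [1, 2] / [3] / [4]
  Insert 1 (step 5): P = [1, 5] / [2] / [4] / [6];  Q = [1, 2] / [3] / [4] / [5]
  Insert 3 (step 6): P = [1, 3] / [2, 5] / [4] / [6];  Q = [1, 2] / [3, 6] / [4] / [5]
  Insert 7 (step 7): P = [1, 3, 7] / [2, 5] / [4] / [6];  Q = [1, 2, 7] / [3, 6] / [4] / [5]
  Insert 8 (step 8): P = [1, 3, 7, 8] / [2, 5] / [4] / [6];  Q = [1, 2, 7, 8] / [3, 6] / [4] / [5]
Final shape: (4, 2, 1, 1).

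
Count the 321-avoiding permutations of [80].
C_80 = 1136359577947336271931632877004667456667613940

These 321-avoiding permutations are counted by the Catalan number C_n = (1/(n + 1)) · C(2n, n). For n = 80: C_80 = (1/81) · C(160, 80) = 92045125813734238026462263037378063990076729140/81 = 1136359577947336271931632877004667456667613940.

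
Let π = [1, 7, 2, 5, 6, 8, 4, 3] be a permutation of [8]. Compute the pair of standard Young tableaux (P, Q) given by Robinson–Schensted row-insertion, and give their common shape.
P = [1, 2, 3, 6, 8] / [4] / [5] / [7];  Q = [1, 2, 4, 5, 6] / [3] / [7] / [8];  common shape = (5, 1, 1, 1)

Row-insert the values π_1, π_2, … into P one at a time, bumping the leftmost entry strictly greater than the inserted value down to the next row. The recording tableau Q records, in position (i, j), the step at which that cell was added to P.
  Insert 1 (step 1): P = [1];  Q = [1]
  Insert 7 (step 2): P = [1, 7];  Q = [1, 2]
  Insert 2 (step 3): P = [1, 2] / [7];  Q = [1, 2] / [3]
  Insert 5 (step 4): P = [1, 2, 5] / [7];  Q = [1, 2, 4] / [3]
  Insert 6 (step 5): P = [1, 2, 5, 6] / [7];  Q = [1, 2, 4, 5] / [3]
  Insert 8 (step 6): P = [1, 2, 5, 6, 8] / [7];  Q = [1, 2, 4, 5, 6] / [3]
  Insert 4 (step 7): P = [1, 2, 4, 6, 8] / [5] / [7];  Q = [1, 2, 4, 5, 6] / [3] / [7]
  Insert 3 (step 8): P = [1, 2, 3, 6, 8] / [4] / [5] / [7];  Q = [1, 2, 4, 5, 6] / [3] / [7] / [8]
Final shape: (5, 1, 1, 1).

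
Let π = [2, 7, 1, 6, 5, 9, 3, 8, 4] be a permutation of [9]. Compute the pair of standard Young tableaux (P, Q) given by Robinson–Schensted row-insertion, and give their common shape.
P = [1, 3, 4] / [2, 5, 8] / [6, 9] / [7];  Q = [1, 2, 6] / [3, 4, 8] / [5, 9] / [7];  common shape = (3, 3, 2, 1)

Row-insert the values π_1, π_2, … into P one at a time, bumping the leftmost entry strictly greater than the inserted value down to the next row. The recording tableau Q records, in position (i, j), the step at which that cell was added to P.
  Insert 2 (step 1): P = [2];  Q = [1]
  Insert 7 (step 2): P = [2, 7];  Q = [1, 2]
  Insert 1 (step 3): P = [1, 7] / [2];  Q = [1, 2] / [3]
  Insert 6 (step 4): P = [1, 6] / [2, 7];  Q = [1, 2] / [3, 4]
  Insert 5 (step 5): P = [1, 5] / [2, 6] / [7];  Q = [1, 2] / [3, 4] / [5]
  Insert 9 (step 6): P = [1, 5, 9] / [2, 6] / [7];  Q = [1, 2, 6] / [3, 4] / [5]
  Insert 3 (step 7): P = [1, 3, 9] / [2, 5] / [6] / [7];  Q = [1, 2, 6] / [3, 4] / [5] / [7]
  Insert 8 (step 8): P = [1, 3, 8] / [2, 5, 9] / [6] / [7];  Q = [1, 2, 6] / [3, 4, 8] / [5] / [7]
  Insert 4 (step 9): P = [1, 3, 4] / [2, 5, 8] / [6, 9] / [7];  Q = [1, 2, 6] / [3, 4, 8] / [5, 9] / [7]
Final shape: (3, 3, 2, 1).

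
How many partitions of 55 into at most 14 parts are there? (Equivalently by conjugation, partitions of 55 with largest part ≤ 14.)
p(55, parts ≤ 14) = 253981

Use the recurrence p(n, m) = p(n, m−1) + p(n−m, m): either the largest part is < m (count p(n, m−1)) or the largest part is exactly m (remove one copy of m, count p(n−m, m)). With p(0, ·) = 1 this gives p(55, parts ≤ 14) = 253981. (By conjugating Young diagrams, this also counts partitions of 55 into at most 14 parts.)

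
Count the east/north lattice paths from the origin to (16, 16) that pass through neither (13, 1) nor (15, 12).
Number of paths = 514155126

Inclusion–exclusion. Total paths: C(32, 16) = 601080390. Through P₁: C(14, 13)·C(18, 3) = 11424. Through P₂: C(27, 15)·C(5, 1) = 86919300. Since P₁ is strictly southwest of P₂, a monotone path through both must visit P₁ then P₂; paths through both = C(14, 13)·C(13, 2)·C(5, 1) = 5460. Avoid both = 601080390 − 11424 − 86919300 + 5460 = 514155126.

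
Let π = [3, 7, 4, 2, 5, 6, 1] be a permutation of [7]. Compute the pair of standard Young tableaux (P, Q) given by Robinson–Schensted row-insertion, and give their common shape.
P = [1, 4, 5, 6] / [2] / [3] / [7];  Q = [1, 2, 5, 6] / [3] / [4] / [7];  common shape = (4, 1, 1, 1)

Row-insert the values π_1, π_2, … into P one at a time, bumping the leftmost entry strictly greater than the inserted value down to the next row. The recording tableau Q records, in position (i, j), the step at which that cell was added to P.
  Insert 3 (step 1): P = [3];  Q = [1]
  Insert 7 (step 2): P = [3, 7];  Q = [1, 2]
  Insert 4 (step 3): P = [3, 4] / [7];  Q = [1, 2] / [3]
  Insert 2 (step 4): P = [2, 4] / [3] / [7];  Q = [1, 2] / [3] / [4]
  Insert 5 (step 5): P = [2, 4, 5] / [3] / [7];  Q = [1, 2, 5] / [3] / [4]
  Insert 6 (step 6): P = [2, 4, 5, 6] / [3] / [7];  Q = [1, 2, 5, 6] / [3] / [4]
  Insert 1 (step 7): P = [1, 4, 5, 6] / [2] / [3] / [7];  Q = [1, 2, 5, 6] / [3] / [4] / [7]
Final shape: (4, 1, 1, 1).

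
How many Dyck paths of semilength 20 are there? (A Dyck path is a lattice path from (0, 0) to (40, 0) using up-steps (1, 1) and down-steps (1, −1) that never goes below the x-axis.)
C_20 = 6564120420

These Dyck paths are counted by the Catalan number C_n = (1/(n + 1)) · C(2n, n). For n = 20: C_20 = (1/21) · C(40, 20) = 137846528820/21 = 6564120420.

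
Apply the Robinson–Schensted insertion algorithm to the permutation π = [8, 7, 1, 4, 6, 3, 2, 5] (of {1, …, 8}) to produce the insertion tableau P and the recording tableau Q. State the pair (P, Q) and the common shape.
P = [1, 2, 5] / [3, 6] / [4] / [7] / [8];  Q = [1, 4, 5] / [2, 8] / [3] / [6] / [7];  common shape = (3, 2, 1, 1, 1)

Row-insert the values π_1, π_2, … into P one at a time, bumping the leftmost entry strictly greater than the inserted value down to the next row. The recording tableau Q records, in position (i, j), the step at which that cell was added to P.
  Insert 8 (step 1): P = [8];  Q = [1]
  Insert 7 (step 2): P = [7] / [8];  Q = [1] / [2]
  Insert 1 (step 3): P = [1] / [7] / [8];  Q = [1] / [2] / [3]
  Insert 4 (step 4): P = [1, 4] / [7] / [8];  Q = [1, 4] / [2] / [3]
  Insert 6 (step 5): P = [1, 4, 6] / [7] / [8];  Q = [1, 4, 5] / [2] / [3]
  Insert 3 (step 6): P = [1, 3, 6] / [4] / [7] / [8];  Q = [1, 4, 5] / [2] / [3] / [6]
  Insert 2 (step 7): P = [1, 2, 6] / [3] / [4] / [7] / [8];  Q = [1, 4, 5] / [2] / [3] / [6] / [7]
  Insert 5 (step 8): P = [1, 2, 5] / [3, 6] / [4] / [7] / [8];  Q = [1, 4, 5] / [2, 8] / [3] / [6] / [7]
Final shape: (3, 2, 1, 1, 1).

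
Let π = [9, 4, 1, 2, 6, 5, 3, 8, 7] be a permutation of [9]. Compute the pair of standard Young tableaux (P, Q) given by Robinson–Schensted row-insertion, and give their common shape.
P = [1, 2, 3, 7] / [4, 5, 8] / [6] / [9];  Q = [1, 4, 5, 8] / [2, 6, 9] / [3] / [7];  common shape = (4, 3, 1, 1)

Row-insert the values π_1, π_2, … into P one at a time, bumping the leftmost entry strictly greater than the inserted value down to the next row. The recording tableau Q records, in position (i, j), the step at which that cell was added to P.
  Insert 9 (step 1): P = [9];  Q = [1]
  Insert 4 (step 2): P = [4] / [9];  Q = [1] / [2]
  Insert 1 (step 3): P = [1] / [4] / [9];  Q = [1] / [2] / [3]
  Insert 2 (step 4): P = [1, 2] / [4] / [9];  Q = [1, 4] / [2] / [3]
  Insert 6 (step 5): P = [1, 2, 6] / [4] / [9];  Q = [1, 4, 5] / [2] / [3]
  Insert 5 (step 6): P = [1, 2, 5] / [4, 6] / [9];  Q = [1, 4, 5] / [2, 6] / [3]
  Insert 3 (step 7): P = [1, 2, 3] / [4, 5] / [6] / [9];  Q = [1, 4, 5] / [2, 6] / [3] / [7]
  Insert 8 (step 8): P = [1, 2, 3, 8] / [4, 5] / [6] / [9];  Q = [1, 4, 5, 8] / [2, 6] / [3] / [7]
  Insert 7 (step 9): P = [1, 2, 3, 7] / [4, 5, 8] / [6] / [9];  Q = [1, 4, 5, 8] / [2, 6, 9] / [3] / [7]
Final shape: (4, 3, 1, 1).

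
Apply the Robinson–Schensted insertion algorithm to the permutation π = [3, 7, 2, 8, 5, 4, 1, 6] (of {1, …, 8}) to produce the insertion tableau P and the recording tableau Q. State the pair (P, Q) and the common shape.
P = [1, 4, 6] / [2, 5, 8] / [3] / [7];  Q = [1, 2, 4] / [3, 5, 8] / [6] / [7];  common shape = (3, 3, 1, 1)

Row-insert the values π_1, π_2, … into P one at a time, bumping the leftmost entry strictly greater than the inserted value down to the next row. The recording tableau Q records, in position (i, j), the step at which that cell was added to P.
  Insert 3 (step 1): P = [3];  Q = [1]
  Insert 7 (step 2): P = [3, 7];  Q = [1, 2]
  Insert 2 (step 3): P = [2, 7] / [3];  Q = [1, 2] / [3]
  Insert 8 (step 4): P = [2, 7, 8] / [3];  Q = [1, 2, 4] / [3]
  Insert 5 (step 5): P = [2, 5, 8] / [3, 7];  Q = [1, 2, 4] / [3, 5]
  Insert 4 (step 6): P = [2, 4, 8] / [3, 5] / [7];  Q = [1, 2, 4] / [3, 5] / [6]
  Insert 1 (step 7): P = [1, 4, 8] / [2, 5] / [3] / [7];  Q = [1, 2, 4] / [3, 5] / [6] / [7]
  Insert 6 (step 8): P = [1, 4, 6] / [2, 5, 8] / [3] / [7];  Q = [1, 2, 4] / [3, 5, 8] / [6] / [7]
Final shape: (3, 3, 1, 1).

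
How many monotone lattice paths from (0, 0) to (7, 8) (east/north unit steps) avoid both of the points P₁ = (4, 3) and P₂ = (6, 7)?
Number of paths = 2093

Inclusion–exclusion. Total paths: C(15, 7) = 6435. Through P₁: C(7, 4)·C(8, 3) = 1960. Through P₂: C(13, 6)·C(2, 1) = 3432. Since P₁ is strictly southwest of P₂, a monotone path through both must visit P₁ then P₂; paths through both = C(7, 4)·C(6, 2)·C(2, 1) = 1050. Avoid both = 6435 − 1960 − 3432 + 1050 = 2093.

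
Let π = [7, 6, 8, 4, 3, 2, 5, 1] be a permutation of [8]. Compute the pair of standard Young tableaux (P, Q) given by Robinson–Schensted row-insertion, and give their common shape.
P = [1, 5] / [2, 8] / [3] / [4] / [6] / [7];  Q = [1, 3] / [2, 7] / [4] / [5] / [6] / [8];  common shape = (2, 2, 1, 1, 1, 1)

Row-insert the values π_1, π_2, … into P one at a time, bumping the leftmost entry strictly greater than the inserted value down to the next row. The recording tableau Q records, in position (i, j), the step at which that cell was added to P.
  Insert 7 (step 1): P = [7];  Q = [1]
  Insert 6 (step 2): P = [6] / [7];  Q = [1] / [2]
  Insert 8 (step 3): P = [6, 8] / [7];  Q = [1, 3] / [2]
  Insert 4 (step 4): P = [4, 8] / [6] / [7];  Q = [1, 3] / [2] / [4]
  Insert 3 (step 5): P = [3, 8] / [4] / [6] / [7];  Q = [1, 3] / [2] / [4] / [5]
  Insert 2 (step 6): P = [2, 8] / [3] / [4] / [6] / [7];  Q = [1, 3] / [2] / [4] / [5] / [6]
  Insert 5 (step 7): P = [2, 5] / [3, 8] / [4] / [6] / [7];  Q = [1, 3] / [2, 7] / [4] / [5] / [6]
  Insert 1 (step 8): P = [1, 5] / [2, 8] / [3] / [4] / [6] / [7];  Q = [1, 3] / [2, 7] / [4] / [5] / [6] / [8]
Final shape: (2, 2, 1, 1, 1, 1).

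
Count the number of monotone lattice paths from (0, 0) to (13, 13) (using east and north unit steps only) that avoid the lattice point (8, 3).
Number of paths = 9905105

Total paths from (0, 0) to (13, 13): C(26, 13) = 10400600. Paths through (8, 3): (paths (0, 0) → (8, 3)) × (paths (8, 3) → (13, 13)) = C(11, 8) · C(15, 5) = 165 · 3003 = 495495. Avoidance count = 10400600 − 495495 = 9905105.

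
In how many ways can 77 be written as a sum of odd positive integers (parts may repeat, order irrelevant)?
p_odd(77) = 58499

Enumerate partitions using only odd parts via the recurrence o(n, m) = o(n, m−2) + o(n−m, m) over odd m, starting from the largest odd part ≤ n. This gives p_odd(77) = 58499. (Euler's theorem: equals the count of distinct-part partitions.)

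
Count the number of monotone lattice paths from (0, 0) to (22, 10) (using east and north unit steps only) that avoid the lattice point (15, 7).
Number of paths = 44046960

Total paths from (0, 0) to (22, 10): C(32, 22) = 64512240. Paths through (15, 7): (paths (0, 0) → (15, 7)) × (paths (15, 7) → (22, 10)) = C(22, 15) · C(10, 7) = 170544 · 120 = 20465280. Avoidance count = 64512240 − 20465280 = 44046960.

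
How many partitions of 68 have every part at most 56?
p(68, parts ≤ 56) = 3087540

Use the recurrence p(n, m) = p(n, m−1) + p(n−m, m): either the largest part is < m (count p(n, m−1)) or the largest part is exactly m (remove one copy of m, count p(n−m, m)). With p(0, ·) = 1 this gives p(68, parts ≤ 56) = 3087540. (By conjugating Young diagrams, this also counts partitions of 68 into at most 56 parts.)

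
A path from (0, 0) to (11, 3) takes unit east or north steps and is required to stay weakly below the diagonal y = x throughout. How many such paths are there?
Number of paths = 273

By the reflection principle (André's argument), the number of monotone paths to (11, 3) with n ≤ m that never go above y = x is C(14, 11) − C(14, 12) = 364 − 91 = 273.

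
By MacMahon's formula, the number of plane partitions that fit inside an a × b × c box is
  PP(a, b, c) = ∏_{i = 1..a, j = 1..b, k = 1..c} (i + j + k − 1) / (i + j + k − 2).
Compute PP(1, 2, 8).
PP(1, 2, 8) = 45

Evaluate the triple product over i = 1..1, j = 1..2, k = 1..8. The factors are (2/1) · (3/2) · (4/3) · (5/4) · (6/5) · (7/6) · (8/7) · (9/8) · … (16 factors total). The numerators and denominators telescope so the product is an integer; carrying out the multiplication exactly gives PP(1, 2, 8) = 45.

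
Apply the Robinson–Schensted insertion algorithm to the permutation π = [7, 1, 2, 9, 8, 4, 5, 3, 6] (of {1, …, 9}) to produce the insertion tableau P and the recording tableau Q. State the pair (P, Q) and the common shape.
P = [1, 2, 3, 5, 6] / [4, 8] / [7] / [9];  Q = [1, 3, 4, 7, 9] / [2, 5] / [6] / [8];  common shape = (5, 2, 1, 1)

Row-insert the values π_1, π_2, … into P one at a time, bumping the leftmost entry strictly greater than the inserted value down to the next row. The recording tableau Q records, in position (i, j), the step at which that cell was added to P.
  Insert 7 (step 1): P = [7];  Q = [1]
  Insert 1 (step 2): P = [1] / [7];  Q = [1] / [2]
  Insert 2 (step 3): P = [1, 2] / [7];  Q = [1, 3] / [2]
  Insert 9 (step 4): P = [1, 2, 9] / [7];  Q = [1, 3, 4] / [2]
  Insert 8 (step 5): P = [1, 2, 8] / [7, 9];  Q = [1, 3, 4] / [2, 5]
  Insert 4 (step 6): P = [1, 2, 4] / [7, 8] / [9];  Q = [1, 3, 4] / [2, 5] / [6]
  Insert 5 (step 7): P = [1, 2, 4, 5] / [7, 8] / [9];  Q = [1, 3, 4, 7] / [2, 5] / [6]
  Insert 3 (step 8): P = [1, 2, 3, 5] / [4, 8] / [7] / [9];  Q = [1, 3, 4, 7] / [2, 5] / [6] / [8]
  Insert 6 (step 9): P = [1, 2, 3, 5, 6] / [4, 8] / [7] / [9];  Q = [1, 3, 4, 7, 9] / [2, 5] / [6] / [8]
Final shape: (5, 2, 1, 1).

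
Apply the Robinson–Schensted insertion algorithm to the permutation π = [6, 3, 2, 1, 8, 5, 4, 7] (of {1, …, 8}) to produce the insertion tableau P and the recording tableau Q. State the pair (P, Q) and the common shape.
P = [1, 4, 7] / [2, 5] / [3, 8] / [6];  Q = [1, 5, 8] / [2, 6] / [3, 7] / [4];  common shape = (3, 2, 2, 1)

Row-insert the values π_1, π_2, … into P one at a time, bumping the leftmost entry strictly greater than the inserted value down to the next row. The recording tableau Q records, in position (i, j), the step at which that cell was added to P.
  Insert 6 (step 1): P = [6];  Q = [1]
  Insert 3 (step 2): P = [3] / [6];  Q = [1] / [2]
  Insert 2 (step 3): P = [2] / [3] / [6];  Q = [1] / [2] / [3]
  Insert 1 (step 4): P = [1] / [2] / [3] / [6];  Q = [1] / [2] / [3] / [4]
  Insert 8 (step 5): P = [1, 8] / [2] / [3] / [6];  Q = [1, 5] / [2] / [3] / [4]
  Insert 5 (step 6): P = [1, 5] / [2, 8] / [3] / [6];  Q = [1, 5] / [2, 6] / [3] / [4]
  Insert 4 (step 7): P = [1, 4] / [2, 5] / [3, 8] / [6];  Q = [1, 5] / [2, 6] / [3, 7] / [4]
  Insert 7 (step 8): P = [1, 4, 7] / [2, 5] / [3, 8] / [6];  Q = [1, 5, 8] / [2, 6] / [3, 7] / [4]
Final shape: (3, 2, 2, 1).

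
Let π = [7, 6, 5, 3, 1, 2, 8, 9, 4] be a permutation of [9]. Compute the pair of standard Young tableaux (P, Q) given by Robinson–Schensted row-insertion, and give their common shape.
P = [1, 2, 4, 9] / [3, 8] / [5] / [6] / [7];  Q = [1, 6, 7, 8] / [2, 9] / [3] / [4] / [5];  common shape = (4, 2, 1, 1, 1)

Row-insert the values π_1, π_2, … into P one at a time, bumping the leftmost entry strictly greater than the inserted value down to the next row. The recording tableau Q records, in position (i, j), the step at which that cell was added to P.
  Insert 7 (step 1): P = [7];  Q = [1]
  Insert 6 (step 2): P = [6] / [7];  Q = [1] / [2]
  Insert 5 (step 3): P = [5] / [6] / [7];  Q = [1] / [2] / [3]
  Insert 3 (step 4): P = [3] / [5] / [6] / [7];  Q = [1] / [2] / [3] / [4]
  Insert 1 (step 5): P = [1] / [3] / [5] / [6] / [7];  Q = [1] / [2] / [3] / [4] / [5]
  Insert 2 (step 6): P = [1, 2] / [3] / [5] / [6] / [7];  Q = [1, 6] / [2] / [3] / [4] / [5]
  Insert 8 (step 7): P = [1, 2, 8] / [3] / [5] / [6] / [7];  Q = [1, 6, 7] / [2] / [3] / [4] / [5]
  Insert 9 (step 8): P = [1, 2, 8, 9] / [3] / [5] / [6] / [7];  Q = [1, 6, 7, 8] / [2] / [3] / [4] / [5]
  Insert 4 (step 9): P = [1, 2, 4, 9] / [3, 8] / [5] / [6] / [7];  Q = [1, 6, 7, 8] / [2, 9] / [3] / [4] / [5]
Final shape: (4, 2, 1, 1, 1).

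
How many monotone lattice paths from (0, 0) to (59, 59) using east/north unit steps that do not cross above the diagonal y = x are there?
C_59 = 405944995127576985730643443367112

These NE paths below the diagonal are counted by the Catalan number C_n = (1/(n + 1)) · C(2n, n). For n = 59: C_59 = (1/60) · C(118, 59) = 24356699707654619143838606602026720/60 = 405944995127576985730643443367112.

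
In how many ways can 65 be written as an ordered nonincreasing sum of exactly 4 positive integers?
p(65, 4 parts) = 1991

Partitions of n into exactly k parts are in bijection with partitions of n − k into at most k parts (subtract 1 from each part). So p(65, exactly 4) = p(61, parts ≤ 4). Computing via the recurrence p(m, j) = p(m, j−1) + p(m−j, j) gives 1991.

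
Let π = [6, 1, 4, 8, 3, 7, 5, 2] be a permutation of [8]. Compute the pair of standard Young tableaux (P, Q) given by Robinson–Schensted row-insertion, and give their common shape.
P = [1, 2, 5] / [3, 7] / [4, 8] / [6];  Q = [1, 3, 4] / [2, 6] / [5, 7] / [8];  common shape = (3, 2, 2, 1)

Row-insert the values π_1, π_2, … into P one at a time, bumping the leftmost entry strictly greater than the inserted value down to the next row. The recording tableau Q records, in position (i, j), the step at which that cell was added to P.
  Insert 6 (step 1): P = [6];  Q = [1]
  Insert 1 (step 2): P = [1] / [6];  Q = [1] / [2]
  Insert 4 (step 3): P = [1, 4] / [6];  Q = [1, 3] / [2]
  Insert 8 (step 4): P = [1, 4, 8] / [6];  Q = [1, 3, 4] / [2]
  Insert 3 (step 5): P = [1, 3, 8] / [4] / [6];  Q = [1, 3, 4] / [2] / [5]
  Insert 7 (step 6): P = [1, 3, 7] / [4, 8] / [6];  Q = [1, 3, 4] / [2, 6] / [5]
  Insert 5 (step 7): P = [1, 3, 5] / [4, 7] / [6, 8];  Q = [1, 3, 4] / [2, 6] / [5, 7]
  Insert 2 (step 8): P = [1, 2, 5] / [3, 7] / [4, 8] / [6];  Q = [1, 3, 4] / [2, 6] / [5, 7] / [8]
Final shape: (3, 2, 2, 1).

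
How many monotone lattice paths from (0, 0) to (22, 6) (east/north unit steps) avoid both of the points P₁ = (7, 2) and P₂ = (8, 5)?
Number of paths = 220059

Inclusion–exclusion. Total paths: C(28, 22) = 376740. Through P₁: C(9, 7)·C(19, 15) = 139536. Through P₂: C(13, 8)·C(15, 14) = 19305. Since P₁ is strictly southwest of P₂, a monotone path through both must visit P₁ then P₂; paths through both = C(9, 7)·C(4, 1)·C(15, 14) = 2160. Avoid both = 376740 − 139536 − 19305 + 2160 = 220059.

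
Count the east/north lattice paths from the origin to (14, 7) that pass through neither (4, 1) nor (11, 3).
Number of paths = 69800

Inclusion–exclusion. Total paths: C(21, 14) = 116280. Through P₁: C(5, 4)·C(16, 10) = 40040. Through P₂: C(14, 11)·C(7, 3) = 12740. Since P₁ is strictly southwest of P₂, a monotone path through both must visit P₁ then P₂; paths through both = C(5, 4)·C(9, 7)·C(7, 3) = 6300. Avoid both = 116280 − 40040 − 12740 + 6300 = 69800.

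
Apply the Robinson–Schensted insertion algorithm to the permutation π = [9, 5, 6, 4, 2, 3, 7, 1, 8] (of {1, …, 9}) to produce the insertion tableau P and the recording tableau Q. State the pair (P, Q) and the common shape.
P = [1, 3, 7, 8] / [2, 6] / [4] / [5] / [9];  Q = [1, 3, 7, 9] / [2, 6] / [4] / [5] / [8];  common shape = (4, 2, 1, 1, 1)

Row-insert the values π_1, π_2, … into P one at a time, bumping the leftmost entry strictly greater than the inserted value down to the next row. The recording tableau Q records, in position (i, j), the step at which that cell was added to P.
  Insert 9 (step 1): P = [9];  Q = [1]
  Insert 5 (step 2): P = [5] / [9];  Q = [1] / [2]
  Insert 6 (step 3): P = [5, 6] / [9];  Q = [1, 3] / [2]
  Insert 4 (step 4): P = [4, 6] / [5] / [9];  Q = [1, 3] / [2] / [4]
  Insert 2 (step 5): P = [2, 6] / [4] / [5] / [9];  Q = [1, 3] / [2] / [4] / [5]
  Insert 3 (step 6): P = [2, 3] / [4, 6] / [5] / [9];  Q = [1, 3] / [2, 6] / [4] / [5]
  Insert 7 (step 7): P = [2, 3, 7] / [4, 6] / [5] / [9];  Q = [1, 3, 7] / [2, 6] / [4] / [5]
  Insert 1 (step 8): P = [1, 3, 7] / [2, 6] / [4] / [5] / [9];  Q = [1, 3, 7] / [2, 6] / [4] / [5] / [8]
  Insert 8 (step 9): P = [1, 3, 7, 8] / [2, 6] / [4] / [5] / [9];  Q = [1, 3, 7, 9] / [2, 6] / [4] / [5] / [8]
Final shape: (4, 2, 1, 1, 1).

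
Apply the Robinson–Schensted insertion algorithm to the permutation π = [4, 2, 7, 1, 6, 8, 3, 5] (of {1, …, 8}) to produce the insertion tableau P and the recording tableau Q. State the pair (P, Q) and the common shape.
P = [1, 3, 5] / [2, 6, 8] / [4, 7];  Q = [1, 3, 6] / [2, 5, 8] / [4, 7];  common shape = (3, 3, 2)

Row-insert the values π_1, π_2, … into P one at a time, bumping the leftmost entry strictly greater than the inserted value down to the next row. The recording tableau Q records, in position (i, j), the step at which that cell was added to P.
  Insert 4 (step 1): P = [4];  Q = [1]
  Insert 2 (step 2): P = [2] / [4];  Q = [1] / [2]
  Insert 7 (step 3): P = [2, 7] / [4];  Q = [1, 3] / [2]
  Insert 1 (step 4): P = [1, 7] / [2] / [4];  Q = [1, 3] / [2] / [4]
  Insert 6 (step 5): P = [1, 6] / [2, 7] / [4];  Q = [1, 3] / [2, 5] / [4]
  Insert 8 (step 6): P = [1, 6, 8] / [2, 7] / [4];  Q = [1, 3, 6] / [2, 5] / [4]
  Insert 3 (step 7): P = [1, 3, 8] / [2, 6] / [4, 7];  Q = [1, 3, 6] / [2, 5] / [4, 7]
  Insert 5 (step 8): P = [1, 3, 5] / [2, 6, 8] / [4, 7];  Q = [1, 3, 6] / [2, 5, 8] / [4, 7]
Final shape: (3, 3, 2).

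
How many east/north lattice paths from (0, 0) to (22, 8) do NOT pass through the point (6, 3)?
Number of paths = 4143609

Total paths from (0, 0) to (22, 8): C(30, 22) = 5852925. Paths through (6, 3): (paths (0, 0) → (6, 3)) × (paths (6, 3) → (22, 8)) = C(9, 6) · C(21, 16) = 84 · 20349 = 1709316. Avoidance count = 5852925 − 1709316 = 4143609.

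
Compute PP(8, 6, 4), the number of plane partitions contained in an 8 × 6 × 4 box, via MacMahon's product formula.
PP(8, 6, 4) = 90474964580

Evaluate the triple product over i = 1..8, j = 1..6, k = 1..4. The factors are (2/1) · (3/2) · (4/3) · (5/4) · (3/2) · (4/3) · (5/4) · (6/5) · … (192 factors total). The numerators and denominators telescope so the product is an integer; carrying out the multiplication exactly gives PP(8, 6, 4) = 90474964580.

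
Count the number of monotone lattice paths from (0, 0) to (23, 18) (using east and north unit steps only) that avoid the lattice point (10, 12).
Number of paths = 184567841328

Total paths from (0, 0) to (23, 18): C(41, 23) = 202112640600. Paths through (10, 12): (paths (0, 0) → (10, 12)) × (paths (10, 12) → (23, 18)) = C(22, 10) · C(19, 13) = 646646 · 27132 = 17544799272. Avoidance count = 202112640600 − 17544799272 = 184567841328.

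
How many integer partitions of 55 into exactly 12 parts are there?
p(55, 12 parts) = 36578

Partitions of n into exactly k parts are in bijection with partitions of n − k into at most k parts (subtract 1 from each part). So p(55, exactly 12) = p(43, parts ≤ 12). Computing via the recurrence p(m, j) = p(m, j−1) + p(m−j, j) gives 36578.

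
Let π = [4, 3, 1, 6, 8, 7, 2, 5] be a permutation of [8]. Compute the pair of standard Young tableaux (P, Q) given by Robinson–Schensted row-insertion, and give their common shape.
P = [1, 2, 5] / [3, 6, 7] / [4, 8];  Q = [1, 4, 5] / [2, 6, 8] / [3, 7];  common shape = (3, 3, 2)

Row-insert the values π_1, π_2, … into P one at a time, bumping the leftmost entry strictly greater than the inserted value down to the next row. The recording tableau Q records, in position (i, j), the step at which that cell was added to P.
  Insert 4 (step 1): P = [4];  Q = [1]
  Insert 3 (step 2): P = [3] / [4];  Q = [1] / [2]
  Insert 1 (step 3): P = [1] / [3] / [4];  Q = [1] / [2] / [3]
  Insert 6 (step 4): P = [1, 6] / [3] / [4];  Q = [1, 4] / [2] / [3]
  Insert 8 (step 5): P = [1, 6, 8] / [3] / [4];  Q = [1, 4, 5] / [2] / [3]
  Insert 7 (step 6): P = [1, 6, 7] / [3, 8] / [4];  Q = [1, 4, 5] / [2, 6] / [3]
  Insert 2 (step 7): P = [1, 2, 7] / [3, 6] / [4, 8];  Q = [1, 4, 5] / [2, 6] / [3, 7]
  Insert 5 (step 8): P = [1, 2, 5] / [3, 6, 7] / [4, 8];  Q = [1, 4, 5] / [2, 6, 8] / [3, 7]
Final shape: (3, 3, 2).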